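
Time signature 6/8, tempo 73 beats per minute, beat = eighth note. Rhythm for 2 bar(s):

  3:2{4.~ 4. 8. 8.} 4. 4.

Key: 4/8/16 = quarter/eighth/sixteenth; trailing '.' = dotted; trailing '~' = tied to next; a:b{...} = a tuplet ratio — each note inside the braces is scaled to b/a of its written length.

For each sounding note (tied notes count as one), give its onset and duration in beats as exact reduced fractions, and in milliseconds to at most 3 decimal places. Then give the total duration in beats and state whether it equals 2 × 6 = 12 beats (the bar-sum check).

1) 0.0ms=0b +3287.671ms=4b
2) 3287.671ms=4b +821.918ms=1b
3) 4109.589ms=5b +821.918ms=1b
4) 4931.507ms=6b +2465.753ms=3b
5) 7397.26ms=9b +2465.753ms=3b
Σ=12b of 12 (73bpm 6/8) — PASS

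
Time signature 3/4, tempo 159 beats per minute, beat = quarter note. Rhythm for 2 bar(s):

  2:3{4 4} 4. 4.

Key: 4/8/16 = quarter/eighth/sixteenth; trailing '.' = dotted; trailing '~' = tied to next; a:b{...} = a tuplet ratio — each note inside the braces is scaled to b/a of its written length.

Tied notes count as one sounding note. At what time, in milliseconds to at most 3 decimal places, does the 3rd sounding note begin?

1. 0.0ms @ 0 + 566.038ms (3/2)
2. 566.038ms @ 3/2 + 566.038ms (3/2)
3. 1132.075ms @ 3 + 566.038ms (3/2)
4. 1698.113ms @ 9/2 + 566.038ms (3/2)

note 3 onset = 3b = 1132.075ms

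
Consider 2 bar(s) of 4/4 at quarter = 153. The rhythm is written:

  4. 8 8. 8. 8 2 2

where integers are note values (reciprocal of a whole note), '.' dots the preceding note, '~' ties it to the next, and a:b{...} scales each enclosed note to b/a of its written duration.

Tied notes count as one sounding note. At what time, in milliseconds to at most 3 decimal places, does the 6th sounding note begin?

note 6 onset = 4b = 1568.627ms

1. 0.0ms @ 0 + 588.235ms (3/2)
2. 588.235ms @ 3/2 + 196.078ms (1/2)
3. 784.314ms @ 2 + 294.118ms (3/4)
4. 1078.431ms @ 11/4 + 294.118ms (3/4)
5. 1372.549ms @ 7/2 + 196.078ms (1/2)
6. 1568.627ms @ 4 + 784.314ms (2)
7. 2352.941ms @ 6 + 784.314ms (2)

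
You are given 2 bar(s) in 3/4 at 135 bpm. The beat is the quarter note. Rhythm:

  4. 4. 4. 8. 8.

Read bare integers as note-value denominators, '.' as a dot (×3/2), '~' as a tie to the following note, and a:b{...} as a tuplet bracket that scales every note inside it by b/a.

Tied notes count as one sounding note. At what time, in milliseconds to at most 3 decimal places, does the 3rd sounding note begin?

note 3 onset = 3b = 1333.333ms

1. 0.0ms @ 0 + 666.667ms (3/2)
2. 666.667ms @ 3/2 + 666.667ms (3/2)
3. 1333.333ms @ 3 + 666.667ms (3/2)
4. 2000.0ms @ 9/2 + 333.333ms (3/4)
5. 2333.333ms @ 21/4 + 333.333ms (3/4)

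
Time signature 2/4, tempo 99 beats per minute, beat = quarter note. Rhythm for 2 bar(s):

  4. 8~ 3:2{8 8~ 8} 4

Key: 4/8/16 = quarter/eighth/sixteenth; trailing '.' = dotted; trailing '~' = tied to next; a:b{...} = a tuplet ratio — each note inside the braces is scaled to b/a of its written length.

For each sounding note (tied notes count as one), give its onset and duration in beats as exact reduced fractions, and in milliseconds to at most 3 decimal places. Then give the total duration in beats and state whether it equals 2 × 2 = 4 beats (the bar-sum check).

1) 0.0ms=0b +909.091ms=3/2b
2) 909.091ms=3/2b +505.051ms=5/6b
3) 1414.141ms=7/3b +404.04ms=2/3b
4) 1818.182ms=3b +606.061ms=1b
Σ=4b of 4 (99bpm 2/4) — PASS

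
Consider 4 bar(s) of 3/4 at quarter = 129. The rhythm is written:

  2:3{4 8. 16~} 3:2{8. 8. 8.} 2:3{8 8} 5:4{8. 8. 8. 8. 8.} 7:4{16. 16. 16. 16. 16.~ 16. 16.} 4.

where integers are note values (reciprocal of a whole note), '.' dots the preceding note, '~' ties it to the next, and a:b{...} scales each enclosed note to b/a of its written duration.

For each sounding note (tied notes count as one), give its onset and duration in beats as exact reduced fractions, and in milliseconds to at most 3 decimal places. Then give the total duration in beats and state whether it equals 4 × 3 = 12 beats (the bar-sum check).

1) 0.0ms=0b +697.674ms=3/2b
2) 697.674ms=3/2b +523.256ms=9/8b
3) 1220.93ms=21/8b +406.977ms=7/8b
4) 1627.907ms=7/2b +232.558ms=1/2b
5) 1860.465ms=4b +232.558ms=1/2b
6) 2093.023ms=9/2b +348.837ms=3/4b
7) 2441.86ms=21/4b +348.837ms=3/4b
8) 2790.698ms=6b +279.07ms=3/5b
9) 3069.767ms=33/5b +279.07ms=3/5b
10) 3348.837ms=36/5b +279.07ms=3/5b
11) 3627.907ms=39/5b +279.07ms=3/5b
12) 3906.977ms=42/5b +279.07ms=3/5b
13) 4186.047ms=9b +99.668ms=3/14b
14) 4285.714ms=129/14b +99.668ms=3/14b
15) 4385.382ms=66/7b +99.668ms=3/14b
16) 4485.05ms=135/14b +99.668ms=3/14b
17) 4584.718ms=69/7b +199.336ms=3/7b
18) 4784.053ms=72/7b +99.668ms=3/14b
19) 4883.721ms=21/2b +697.674ms=3/2b
Σ=12b of 12 (129bpm 3/4) — PASS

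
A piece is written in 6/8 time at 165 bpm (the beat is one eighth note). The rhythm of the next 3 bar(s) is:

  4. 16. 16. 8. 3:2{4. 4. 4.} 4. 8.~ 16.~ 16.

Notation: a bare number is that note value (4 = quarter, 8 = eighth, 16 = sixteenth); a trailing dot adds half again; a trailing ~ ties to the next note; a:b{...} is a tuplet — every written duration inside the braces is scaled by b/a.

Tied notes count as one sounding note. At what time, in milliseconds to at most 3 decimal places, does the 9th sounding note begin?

1. 0.0ms @ 0 + 1090.909ms (3)
2. 1090.909ms @ 3 + 272.727ms (3/4)
3. 1363.636ms @ 15/4 + 272.727ms (3/4)
4. 1636.364ms @ 9/2 + 545.455ms (3/2)
5. 2181.818ms @ 6 + 727.273ms (2)
6. 2909.091ms @ 8 + 727.273ms (2)
7. 3636.364ms @ 10 + 727.273ms (2)
8. 4363.636ms @ 12 + 1090.909ms (3)
9. 5454.545ms @ 15 + 1090.909ms (3)

note 9 onset = 15b = 5454.545ms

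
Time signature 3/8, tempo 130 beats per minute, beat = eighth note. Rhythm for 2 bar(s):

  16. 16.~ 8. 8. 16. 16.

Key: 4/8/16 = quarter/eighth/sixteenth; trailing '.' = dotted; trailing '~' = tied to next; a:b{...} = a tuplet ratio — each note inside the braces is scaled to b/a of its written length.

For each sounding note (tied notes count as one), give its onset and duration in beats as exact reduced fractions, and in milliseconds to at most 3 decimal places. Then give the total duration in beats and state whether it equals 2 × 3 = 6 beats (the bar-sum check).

1) 0.0ms=0b +346.154ms=3/4b
2) 346.154ms=3/4b +1038.462ms=9/4b
3) 1384.615ms=3b +692.308ms=3/2b
4) 2076.923ms=9/2b +346.154ms=3/4b
5) 2423.077ms=21/4b +346.154ms=3/4b
Σ=6b of 6 (130bpm 3/8) — PASS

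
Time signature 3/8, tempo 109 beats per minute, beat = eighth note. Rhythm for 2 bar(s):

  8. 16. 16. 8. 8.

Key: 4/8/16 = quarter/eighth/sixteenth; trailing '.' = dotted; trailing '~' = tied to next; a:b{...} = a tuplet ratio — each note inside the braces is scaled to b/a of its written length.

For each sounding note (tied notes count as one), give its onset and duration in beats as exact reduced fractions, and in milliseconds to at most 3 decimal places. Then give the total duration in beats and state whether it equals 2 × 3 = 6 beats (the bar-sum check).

1) 0.0ms=0b +825.688ms=3/2b
2) 825.688ms=3/2b +412.844ms=3/4b
3) 1238.532ms=9/4b +412.844ms=3/4b
4) 1651.376ms=3b +825.688ms=3/2b
5) 2477.064ms=9/2b +825.688ms=3/2b
Σ=6b of 6 (109bpm 3/8) — PASS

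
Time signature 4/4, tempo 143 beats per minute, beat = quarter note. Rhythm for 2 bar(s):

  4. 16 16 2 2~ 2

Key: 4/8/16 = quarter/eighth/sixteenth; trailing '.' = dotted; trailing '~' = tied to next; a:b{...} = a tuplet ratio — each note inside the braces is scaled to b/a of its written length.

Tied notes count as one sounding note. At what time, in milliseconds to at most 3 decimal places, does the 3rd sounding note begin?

1. 0.0ms @ 0 + 629.371ms (3/2)
2. 629.371ms @ 3/2 + 104.895ms (1/4)
3. 734.266ms @ 7/4 + 104.895ms (1/4)
4. 839.161ms @ 2 + 839.161ms (2)
5. 1678.322ms @ 4 + 1678.322ms (4)

note 3 onset = 7/4b = 734.266ms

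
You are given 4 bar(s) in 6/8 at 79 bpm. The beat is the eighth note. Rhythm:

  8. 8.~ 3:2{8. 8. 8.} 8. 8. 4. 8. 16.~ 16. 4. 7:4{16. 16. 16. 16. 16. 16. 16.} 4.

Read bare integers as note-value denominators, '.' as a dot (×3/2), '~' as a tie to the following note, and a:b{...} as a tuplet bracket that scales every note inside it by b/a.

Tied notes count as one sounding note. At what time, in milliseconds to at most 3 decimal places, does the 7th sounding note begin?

note 7 onset = 9b = 6835.443ms

1. 0.0ms @ 0 + 1139.241ms (3/2)
2. 1139.241ms @ 3/2 + 1898.734ms (5/2)
3. 3037.975ms @ 4 + 759.494ms (1)
4. 3797.468ms @ 5 + 759.494ms (1)
5. 4556.962ms @ 6 + 1139.241ms (3/2)
6. 5696.203ms @ 15/2 + 1139.241ms (3/2)
7. 6835.443ms @ 9 + 2278.481ms (3)
8. 9113.924ms @ 12 + 1139.241ms (3/2)
9. 10253.165ms @ 27/2 + 1139.241ms (3/2)
10. 11392.405ms @ 15 + 2278.481ms (3)
11. 13670.886ms @ 18 + 325.497ms (3/7)
12. 13996.383ms @ 129/7 + 325.497ms (3/7)
13. 14321.881ms @ 132/7 + 325.497ms (3/7)
14. 14647.378ms @ 135/7 + 325.497ms (3/7)
15. 14972.875ms @ 138/7 + 325.497ms (3/7)
16. 15298.373ms @ 141/7 + 325.497ms (3/7)
17. 15623.87ms @ 144/7 + 325.497ms (3/7)
18. 15949.367ms @ 21 + 2278.481ms (3)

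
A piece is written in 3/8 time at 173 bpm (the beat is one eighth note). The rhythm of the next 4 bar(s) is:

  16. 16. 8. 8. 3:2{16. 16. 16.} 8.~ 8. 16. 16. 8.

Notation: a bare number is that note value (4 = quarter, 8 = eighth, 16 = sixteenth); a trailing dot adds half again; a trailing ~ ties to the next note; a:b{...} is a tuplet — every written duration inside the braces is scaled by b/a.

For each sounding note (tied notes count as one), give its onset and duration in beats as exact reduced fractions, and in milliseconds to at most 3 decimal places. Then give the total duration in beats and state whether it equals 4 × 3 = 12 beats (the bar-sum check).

1) 0.0ms=0b +260.116ms=3/4b
2) 260.116ms=3/4b +260.116ms=3/4b
3) 520.231ms=3/2b +520.231ms=3/2b
4) 1040.462ms=3b +520.231ms=3/2b
5) 1560.694ms=9/2b +173.41ms=1/2b
6) 1734.104ms=5b +173.41ms=1/2b
7) 1907.514ms=11/2b +173.41ms=1/2b
8) 2080.925ms=6b +1040.462ms=3b
9) 3121.387ms=9b +260.116ms=3/4b
10) 3381.503ms=39/4b +260.116ms=3/4b
11) 3641.618ms=21/2b +520.231ms=3/2b
Σ=12b of 12 (173bpm 3/8) — PASS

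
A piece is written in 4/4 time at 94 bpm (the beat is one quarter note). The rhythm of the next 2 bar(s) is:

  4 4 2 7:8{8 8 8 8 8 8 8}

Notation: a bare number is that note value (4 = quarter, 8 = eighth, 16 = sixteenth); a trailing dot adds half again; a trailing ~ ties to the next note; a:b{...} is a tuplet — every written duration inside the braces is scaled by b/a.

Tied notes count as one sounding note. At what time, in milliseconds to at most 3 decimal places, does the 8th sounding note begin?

note 8 onset = 44/7b = 4012.158ms

1. 0.0ms @ 0 + 638.298ms (1)
2. 638.298ms @ 1 + 638.298ms (1)
3. 1276.596ms @ 2 + 1276.596ms (2)
4. 2553.191ms @ 4 + 364.742ms (4/7)
5. 2917.933ms @ 32/7 + 364.742ms (4/7)
6. 3282.675ms @ 36/7 + 364.742ms (4/7)
7. 3647.416ms @ 40/7 + 364.742ms (4/7)
8. 4012.158ms @ 44/7 + 364.742ms (4/7)
9. 4376.9ms @ 48/7 + 364.742ms (4/7)
10. 4741.641ms @ 52/7 + 364.742ms (4/7)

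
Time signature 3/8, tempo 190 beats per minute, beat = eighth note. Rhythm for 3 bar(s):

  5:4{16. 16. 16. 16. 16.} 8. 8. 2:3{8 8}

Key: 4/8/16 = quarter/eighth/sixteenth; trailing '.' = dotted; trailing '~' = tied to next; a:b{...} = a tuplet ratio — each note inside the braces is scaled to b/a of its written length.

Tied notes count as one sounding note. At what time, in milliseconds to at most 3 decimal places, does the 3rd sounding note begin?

1. 0.0ms @ 0 + 189.474ms (3/5)
2. 189.474ms @ 3/5 + 189.474ms (3/5)
3. 378.947ms @ 6/5 + 189.474ms (3/5)
4. 568.421ms @ 9/5 + 189.474ms (3/5)
5. 757.895ms @ 12/5 + 189.474ms (3/5)
6. 947.368ms @ 3 + 473.684ms (3/2)
7. 1421.053ms @ 9/2 + 473.684ms (3/2)
8. 1894.737ms @ 6 + 473.684ms (3/2)
9. 2368.421ms @ 15/2 + 473.684ms (3/2)

note 3 onset = 6/5b = 378.947ms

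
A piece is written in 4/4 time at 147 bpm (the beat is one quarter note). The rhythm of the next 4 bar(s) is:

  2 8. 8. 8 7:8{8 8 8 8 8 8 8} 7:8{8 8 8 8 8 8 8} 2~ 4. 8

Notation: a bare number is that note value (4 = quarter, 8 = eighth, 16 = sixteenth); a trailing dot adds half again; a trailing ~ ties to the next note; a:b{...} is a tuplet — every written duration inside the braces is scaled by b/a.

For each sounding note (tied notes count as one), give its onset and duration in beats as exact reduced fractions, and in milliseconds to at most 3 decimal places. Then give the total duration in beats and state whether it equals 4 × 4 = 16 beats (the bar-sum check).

1) 0.0ms=0b +816.327ms=2b
2) 816.327ms=2b +306.122ms=3/4b
3) 1122.449ms=11/4b +306.122ms=3/4b
4) 1428.571ms=7/2b +204.082ms=1/2b
5) 1632.653ms=4b +233.236ms=4/7b
6) 1865.889ms=32/7b +233.236ms=4/7b
7) 2099.125ms=36/7b +233.236ms=4/7b
8) 2332.362ms=40/7b +233.236ms=4/7b
9) 2565.598ms=44/7b +233.236ms=4/7b
10) 2798.834ms=48/7b +233.236ms=4/7b
11) 3032.07ms=52/7b +233.236ms=4/7b
12) 3265.306ms=8b +233.236ms=4/7b
13) 3498.542ms=60/7b +233.236ms=4/7b
14) 3731.778ms=64/7b +233.236ms=4/7b
15) 3965.015ms=68/7b +233.236ms=4/7b
16) 4198.251ms=72/7b +233.236ms=4/7b
17) 4431.487ms=76/7b +233.236ms=4/7b
18) 4664.723ms=80/7b +233.236ms=4/7b
19) 4897.959ms=12b +1428.571ms=7/2b
20) 6326.531ms=31/2b +204.082ms=1/2b
Σ=16b of 16 (147bpm 4/4) — PASS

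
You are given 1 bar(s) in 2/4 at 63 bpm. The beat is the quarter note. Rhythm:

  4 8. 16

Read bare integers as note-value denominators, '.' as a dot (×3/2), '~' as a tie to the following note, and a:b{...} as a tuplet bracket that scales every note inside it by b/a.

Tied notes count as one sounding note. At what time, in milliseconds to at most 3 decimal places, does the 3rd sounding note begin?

note 3 onset = 7/4b = 1666.667ms

1. 0.0ms @ 0 + 952.381ms (1)
2. 952.381ms @ 1 + 714.286ms (3/4)
3. 1666.667ms @ 7/4 + 238.095ms (1/4)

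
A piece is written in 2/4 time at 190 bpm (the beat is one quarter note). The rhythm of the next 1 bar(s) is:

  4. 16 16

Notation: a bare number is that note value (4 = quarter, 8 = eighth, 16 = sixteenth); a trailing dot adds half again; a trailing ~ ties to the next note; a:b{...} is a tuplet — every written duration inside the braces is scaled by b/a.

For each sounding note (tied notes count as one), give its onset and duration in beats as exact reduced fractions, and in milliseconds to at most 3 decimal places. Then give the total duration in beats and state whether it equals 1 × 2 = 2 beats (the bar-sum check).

1) 0.0ms=0b +473.684ms=3/2b
2) 473.684ms=3/2b +78.947ms=1/4b
3) 552.632ms=7/4b +78.947ms=1/4b
Σ=2b of 2 (190bpm 2/4) — PASS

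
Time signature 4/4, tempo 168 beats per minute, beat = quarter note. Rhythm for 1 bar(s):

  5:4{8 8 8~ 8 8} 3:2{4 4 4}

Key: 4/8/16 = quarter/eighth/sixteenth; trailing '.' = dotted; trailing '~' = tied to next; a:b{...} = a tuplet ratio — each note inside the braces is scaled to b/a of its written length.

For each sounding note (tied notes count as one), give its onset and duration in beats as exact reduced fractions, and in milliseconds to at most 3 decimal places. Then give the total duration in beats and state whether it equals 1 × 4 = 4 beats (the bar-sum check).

1) 0.0ms=0b +142.857ms=2/5b
2) 142.857ms=2/5b +142.857ms=2/5b
3) 285.714ms=4/5b +285.714ms=4/5b
4) 571.429ms=8/5b +142.857ms=2/5b
5) 714.286ms=2b +238.095ms=2/3b
6) 952.381ms=8/3b +238.095ms=2/3b
7) 1190.476ms=10/3b +238.095ms=2/3b
Σ=4b of 4 (168bpm 4/4) — PASS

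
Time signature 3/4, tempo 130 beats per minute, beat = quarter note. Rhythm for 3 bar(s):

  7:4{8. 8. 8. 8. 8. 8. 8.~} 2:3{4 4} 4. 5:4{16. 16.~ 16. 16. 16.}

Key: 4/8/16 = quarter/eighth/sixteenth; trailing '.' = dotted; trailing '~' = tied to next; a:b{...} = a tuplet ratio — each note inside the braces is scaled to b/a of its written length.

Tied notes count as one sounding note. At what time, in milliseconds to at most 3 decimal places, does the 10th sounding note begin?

note 10 onset = 15/2b = 3461.538ms

1. 0.0ms @ 0 + 197.802ms (3/7)
2. 197.802ms @ 3/7 + 197.802ms (3/7)
3. 395.604ms @ 6/7 + 197.802ms (3/7)
4. 593.407ms @ 9/7 + 197.802ms (3/7)
5. 791.209ms @ 12/7 + 197.802ms (3/7)
6. 989.011ms @ 15/7 + 197.802ms (3/7)
7. 1186.813ms @ 18/7 + 890.11ms (27/14)
8. 2076.923ms @ 9/2 + 692.308ms (3/2)
9. 2769.231ms @ 6 + 692.308ms (3/2)
10. 3461.538ms @ 15/2 + 138.462ms (3/10)
11. 3600.0ms @ 39/5 + 276.923ms (3/5)
12. 3876.923ms @ 42/5 + 138.462ms (3/10)
13. 4015.385ms @ 87/10 + 138.462ms (3/10)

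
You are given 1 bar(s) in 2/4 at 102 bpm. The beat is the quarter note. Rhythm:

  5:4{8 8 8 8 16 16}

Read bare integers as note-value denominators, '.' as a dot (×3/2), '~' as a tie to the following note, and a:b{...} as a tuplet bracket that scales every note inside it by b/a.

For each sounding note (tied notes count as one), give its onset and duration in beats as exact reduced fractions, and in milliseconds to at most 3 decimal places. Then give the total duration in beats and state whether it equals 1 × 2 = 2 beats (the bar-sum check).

1) 0.0ms=0b +235.294ms=2/5b
2) 235.294ms=2/5b +235.294ms=2/5b
3) 470.588ms=4/5b +235.294ms=2/5b
4) 705.882ms=6/5b +235.294ms=2/5b
5) 941.176ms=8/5b +117.647ms=1/5b
6) 1058.824ms=9/5b +117.647ms=1/5b
Σ=2b of 2 (102bpm 2/4) — PASS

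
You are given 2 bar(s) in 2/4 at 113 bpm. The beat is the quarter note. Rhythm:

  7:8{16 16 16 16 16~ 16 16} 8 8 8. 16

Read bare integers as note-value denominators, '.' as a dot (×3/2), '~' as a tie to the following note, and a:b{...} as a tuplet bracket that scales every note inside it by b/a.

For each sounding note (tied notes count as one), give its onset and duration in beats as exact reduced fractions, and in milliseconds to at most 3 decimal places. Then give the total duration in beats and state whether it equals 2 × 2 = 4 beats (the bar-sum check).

1) 0.0ms=0b +151.707ms=2/7b
2) 151.707ms=2/7b +151.707ms=2/7b
3) 303.413ms=4/7b +151.707ms=2/7b
4) 455.12ms=6/7b +151.707ms=2/7b
5) 606.827ms=8/7b +303.413ms=4/7b
6) 910.24ms=12/7b +151.707ms=2/7b
7) 1061.947ms=2b +265.487ms=1/2b
8) 1327.434ms=5/2b +265.487ms=1/2b
9) 1592.92ms=3b +398.23ms=3/4b
10) 1991.15ms=15/4b +132.743ms=1/4b
Σ=4b of 4 (113bpm 2/4) — PASS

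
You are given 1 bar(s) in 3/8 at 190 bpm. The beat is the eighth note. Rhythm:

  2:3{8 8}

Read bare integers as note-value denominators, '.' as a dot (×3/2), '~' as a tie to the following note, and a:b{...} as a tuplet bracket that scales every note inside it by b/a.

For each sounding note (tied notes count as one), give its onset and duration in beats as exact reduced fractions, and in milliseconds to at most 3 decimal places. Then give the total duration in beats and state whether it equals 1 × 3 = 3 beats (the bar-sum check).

1) 0.0ms=0b +473.684ms=3/2b
2) 473.684ms=3/2b +473.684ms=3/2b
Σ=3b of 3 (190bpm 3/8) — PASS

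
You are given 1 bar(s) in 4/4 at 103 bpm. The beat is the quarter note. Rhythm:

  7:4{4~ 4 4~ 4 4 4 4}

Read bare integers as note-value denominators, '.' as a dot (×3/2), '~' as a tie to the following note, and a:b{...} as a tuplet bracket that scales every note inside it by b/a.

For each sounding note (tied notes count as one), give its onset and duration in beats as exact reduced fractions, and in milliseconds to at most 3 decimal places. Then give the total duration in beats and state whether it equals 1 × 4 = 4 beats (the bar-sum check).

1) 0.0ms=0b +665.742ms=8/7b
2) 665.742ms=8/7b +665.742ms=8/7b
3) 1331.484ms=16/7b +332.871ms=4/7b
4) 1664.355ms=20/7b +332.871ms=4/7b
5) 1997.226ms=24/7b +332.871ms=4/7b
Σ=4b of 4 (103bpm 4/4) — PASS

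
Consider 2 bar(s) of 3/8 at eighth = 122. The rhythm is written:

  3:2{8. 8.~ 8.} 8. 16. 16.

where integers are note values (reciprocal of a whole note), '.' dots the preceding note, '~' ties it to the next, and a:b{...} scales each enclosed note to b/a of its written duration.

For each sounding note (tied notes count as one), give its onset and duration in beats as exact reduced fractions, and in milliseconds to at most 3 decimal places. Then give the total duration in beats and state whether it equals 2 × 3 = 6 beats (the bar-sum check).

1) 0.0ms=0b +491.803ms=1b
2) 491.803ms=1b +983.607ms=2b
3) 1475.41ms=3b +737.705ms=3/2b
4) 2213.115ms=9/2b +368.852ms=3/4b
5) 2581.967ms=21/4b +368.852ms=3/4b
Σ=6b of 6 (122bpm 3/8) — PASS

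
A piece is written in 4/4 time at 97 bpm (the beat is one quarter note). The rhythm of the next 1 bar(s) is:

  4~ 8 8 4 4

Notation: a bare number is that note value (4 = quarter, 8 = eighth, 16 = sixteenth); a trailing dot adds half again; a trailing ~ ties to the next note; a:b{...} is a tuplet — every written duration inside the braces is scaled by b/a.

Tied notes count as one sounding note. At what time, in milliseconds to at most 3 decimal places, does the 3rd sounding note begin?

note 3 onset = 2b = 1237.113ms

1. 0.0ms @ 0 + 927.835ms (3/2)
2. 927.835ms @ 3/2 + 309.278ms (1/2)
3. 1237.113ms @ 2 + 618.557ms (1)
4. 1855.67ms @ 3 + 618.557ms (1)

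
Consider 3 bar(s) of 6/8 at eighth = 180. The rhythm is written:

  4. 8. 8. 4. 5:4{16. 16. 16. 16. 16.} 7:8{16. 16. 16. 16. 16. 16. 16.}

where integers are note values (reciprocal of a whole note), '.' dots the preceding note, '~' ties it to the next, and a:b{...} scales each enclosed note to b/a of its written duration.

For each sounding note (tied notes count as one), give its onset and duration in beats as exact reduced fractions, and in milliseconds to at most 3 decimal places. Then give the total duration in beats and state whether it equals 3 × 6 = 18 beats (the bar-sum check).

1) 0.0ms=0b +1000.0ms=3b
2) 1000.0ms=3b +500.0ms=3/2b
3) 1500.0ms=9/2b +500.0ms=3/2b
4) 2000.0ms=6b +1000.0ms=3b
5) 3000.0ms=9b +200.0ms=3/5b
6) 3200.0ms=48/5b +200.0ms=3/5b
7) 3400.0ms=51/5b +200.0ms=3/5b
8) 3600.0ms=54/5b +200.0ms=3/5b
9) 3800.0ms=57/5b +200.0ms=3/5b
10) 4000.0ms=12b +285.714ms=6/7b
11) 4285.714ms=90/7b +285.714ms=6/7b
12) 4571.429ms=96/7b +285.714ms=6/7b
13) 4857.143ms=102/7b +285.714ms=6/7b
14) 5142.857ms=108/7b +285.714ms=6/7b
15) 5428.571ms=114/7b +285.714ms=6/7b
16) 5714.286ms=120/7b +285.714ms=6/7b
Σ=18b of 18 (180bpm 6/8) — PASS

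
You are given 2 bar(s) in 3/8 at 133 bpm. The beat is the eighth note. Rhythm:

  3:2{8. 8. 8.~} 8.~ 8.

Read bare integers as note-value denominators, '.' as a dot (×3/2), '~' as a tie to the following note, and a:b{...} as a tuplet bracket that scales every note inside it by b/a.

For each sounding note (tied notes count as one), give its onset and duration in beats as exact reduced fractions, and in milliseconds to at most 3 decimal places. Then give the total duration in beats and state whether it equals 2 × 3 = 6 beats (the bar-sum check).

1) 0.0ms=0b +451.128ms=1b
2) 451.128ms=1b +451.128ms=1b
3) 902.256ms=2b +1804.511ms=4b
Σ=6b of 6 (133bpm 3/8) — PASS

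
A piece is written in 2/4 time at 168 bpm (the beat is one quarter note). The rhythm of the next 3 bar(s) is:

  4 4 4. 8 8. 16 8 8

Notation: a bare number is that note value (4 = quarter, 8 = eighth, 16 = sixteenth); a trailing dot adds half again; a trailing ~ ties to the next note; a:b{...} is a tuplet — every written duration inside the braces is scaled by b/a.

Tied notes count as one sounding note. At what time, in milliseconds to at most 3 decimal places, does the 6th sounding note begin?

note 6 onset = 19/4b = 1696.429ms

1. 0.0ms @ 0 + 357.143ms (1)
2. 357.143ms @ 1 + 357.143ms (1)
3. 714.286ms @ 2 + 535.714ms (3/2)
4. 1250.0ms @ 7/2 + 178.571ms (1/2)
5. 1428.571ms @ 4 + 267.857ms (3/4)
6. 1696.429ms @ 19/4 + 89.286ms (1/4)
7. 1785.714ms @ 5 + 178.571ms (1/2)
8. 1964.286ms @ 11/2 + 178.571ms (1/2)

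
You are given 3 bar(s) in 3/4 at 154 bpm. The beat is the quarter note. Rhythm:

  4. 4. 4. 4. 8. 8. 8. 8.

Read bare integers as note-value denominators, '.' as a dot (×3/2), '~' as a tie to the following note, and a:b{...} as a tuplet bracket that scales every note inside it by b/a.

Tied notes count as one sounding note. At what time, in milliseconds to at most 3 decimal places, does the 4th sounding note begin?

note 4 onset = 9/2b = 1753.247ms

1. 0.0ms @ 0 + 584.416ms (3/2)
2. 584.416ms @ 3/2 + 584.416ms (3/2)
3. 1168.831ms @ 3 + 584.416ms (3/2)
4. 1753.247ms @ 9/2 + 584.416ms (3/2)
5. 2337.662ms @ 6 + 292.208ms (3/4)
6. 2629.87ms @ 27/4 + 292.208ms (3/4)
7. 2922.078ms @ 15/2 + 292.208ms (3/4)
8. 3214.286ms @ 33/4 + 292.208ms (3/4)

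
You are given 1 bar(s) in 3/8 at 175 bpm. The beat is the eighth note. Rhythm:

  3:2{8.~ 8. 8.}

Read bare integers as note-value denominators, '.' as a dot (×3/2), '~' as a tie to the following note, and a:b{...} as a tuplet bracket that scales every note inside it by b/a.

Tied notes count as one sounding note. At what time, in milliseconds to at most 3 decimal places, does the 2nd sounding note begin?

1. 0.0ms @ 0 + 685.714ms (2)
2. 685.714ms @ 2 + 342.857ms (1)

note 2 onset = 2b = 685.714ms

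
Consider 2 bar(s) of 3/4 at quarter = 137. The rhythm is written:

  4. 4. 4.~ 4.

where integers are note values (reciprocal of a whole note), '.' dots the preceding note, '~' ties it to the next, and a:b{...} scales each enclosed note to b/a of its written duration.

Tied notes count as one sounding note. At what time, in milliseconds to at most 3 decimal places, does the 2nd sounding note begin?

note 2 onset = 3/2b = 656.934ms

1. 0.0ms @ 0 + 656.934ms (3/2)
2. 656.934ms @ 3/2 + 656.934ms (3/2)
3. 1313.869ms @ 3 + 1313.869ms (3)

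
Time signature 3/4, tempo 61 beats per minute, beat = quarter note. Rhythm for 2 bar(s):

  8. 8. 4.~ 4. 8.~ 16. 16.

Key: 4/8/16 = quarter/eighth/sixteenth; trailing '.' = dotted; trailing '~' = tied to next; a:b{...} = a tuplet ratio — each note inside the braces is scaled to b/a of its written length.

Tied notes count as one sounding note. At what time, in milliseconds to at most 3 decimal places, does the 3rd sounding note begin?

1. 0.0ms @ 0 + 737.705ms (3/4)
2. 737.705ms @ 3/4 + 737.705ms (3/4)
3. 1475.41ms @ 3/2 + 2950.82ms (3)
4. 4426.23ms @ 9/2 + 1106.557ms (9/8)
5. 5532.787ms @ 45/8 + 368.852ms (3/8)

note 3 onset = 3/2b = 1475.41ms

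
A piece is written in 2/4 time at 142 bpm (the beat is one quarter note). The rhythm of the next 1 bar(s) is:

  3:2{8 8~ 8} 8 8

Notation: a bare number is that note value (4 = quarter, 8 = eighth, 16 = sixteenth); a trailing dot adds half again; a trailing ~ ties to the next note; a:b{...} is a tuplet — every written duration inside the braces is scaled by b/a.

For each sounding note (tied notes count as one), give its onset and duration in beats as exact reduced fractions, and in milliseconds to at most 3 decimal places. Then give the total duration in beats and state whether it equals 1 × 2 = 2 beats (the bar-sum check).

1) 0.0ms=0b +140.845ms=1/3b
2) 140.845ms=1/3b +281.69ms=2/3b
3) 422.535ms=1b +211.268ms=1/2b
4) 633.803ms=3/2b +211.268ms=1/2b
Σ=2b of 2 (142bpm 2/4) — PASS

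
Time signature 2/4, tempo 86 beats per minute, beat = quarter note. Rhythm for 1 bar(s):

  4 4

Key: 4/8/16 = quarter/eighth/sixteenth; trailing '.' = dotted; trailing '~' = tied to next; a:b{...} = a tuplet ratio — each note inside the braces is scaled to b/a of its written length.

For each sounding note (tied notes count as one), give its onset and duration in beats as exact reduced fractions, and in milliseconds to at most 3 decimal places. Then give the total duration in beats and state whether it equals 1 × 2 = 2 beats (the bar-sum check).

1) 0.0ms=0b +697.674ms=1b
2) 697.674ms=1b +697.674ms=1b
Σ=2b of 2 (86bpm 2/4) — PASS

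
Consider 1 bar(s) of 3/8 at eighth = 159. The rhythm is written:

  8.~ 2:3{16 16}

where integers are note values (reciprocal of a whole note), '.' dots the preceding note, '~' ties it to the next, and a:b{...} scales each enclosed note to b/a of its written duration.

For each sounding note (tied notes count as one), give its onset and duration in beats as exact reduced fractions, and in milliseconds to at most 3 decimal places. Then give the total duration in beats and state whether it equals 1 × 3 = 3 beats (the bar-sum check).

1) 0.0ms=0b +849.057ms=9/4b
2) 849.057ms=9/4b +283.019ms=3/4b
Σ=3b of 3 (159bpm 3/8) — PASS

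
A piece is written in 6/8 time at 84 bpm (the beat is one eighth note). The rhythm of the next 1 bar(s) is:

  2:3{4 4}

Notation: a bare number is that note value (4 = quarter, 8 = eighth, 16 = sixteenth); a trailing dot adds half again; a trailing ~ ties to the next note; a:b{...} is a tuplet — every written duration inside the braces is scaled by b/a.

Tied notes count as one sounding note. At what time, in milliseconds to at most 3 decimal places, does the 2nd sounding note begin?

note 2 onset = 3b = 2142.857ms

1. 0.0ms @ 0 + 2142.857ms (3)
2. 2142.857ms @ 3 + 2142.857ms (3)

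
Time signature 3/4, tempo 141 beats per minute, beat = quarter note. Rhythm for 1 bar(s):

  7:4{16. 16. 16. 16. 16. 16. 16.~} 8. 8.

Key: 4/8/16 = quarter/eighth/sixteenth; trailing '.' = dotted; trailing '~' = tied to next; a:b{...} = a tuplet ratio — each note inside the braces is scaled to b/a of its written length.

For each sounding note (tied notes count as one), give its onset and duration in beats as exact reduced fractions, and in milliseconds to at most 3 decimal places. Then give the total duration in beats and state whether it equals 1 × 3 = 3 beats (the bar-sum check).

1) 0.0ms=0b +91.185ms=3/14b
2) 91.185ms=3/14b +91.185ms=3/14b
3) 182.371ms=3/7b +91.185ms=3/14b
4) 273.556ms=9/14b +91.185ms=3/14b
5) 364.742ms=6/7b +91.185ms=3/14b
6) 455.927ms=15/14b +91.185ms=3/14b
7) 547.112ms=9/7b +410.334ms=27/28b
8) 957.447ms=9/4b +319.149ms=3/4b
Σ=3b of 3 (141bpm 3/4) — PASS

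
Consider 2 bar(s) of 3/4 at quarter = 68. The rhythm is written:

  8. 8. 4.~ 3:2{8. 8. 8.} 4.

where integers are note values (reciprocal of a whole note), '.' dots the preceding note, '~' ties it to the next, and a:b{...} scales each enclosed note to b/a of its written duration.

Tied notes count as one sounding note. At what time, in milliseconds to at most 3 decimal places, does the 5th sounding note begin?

1. 0.0ms @ 0 + 661.765ms (3/4)
2. 661.765ms @ 3/4 + 661.765ms (3/4)
3. 1323.529ms @ 3/2 + 1764.706ms (2)
4. 3088.235ms @ 7/2 + 441.176ms (1/2)
5. 3529.412ms @ 4 + 441.176ms (1/2)
6. 3970.588ms @ 9/2 + 1323.529ms (3/2)

note 5 onset = 4b = 3529.412ms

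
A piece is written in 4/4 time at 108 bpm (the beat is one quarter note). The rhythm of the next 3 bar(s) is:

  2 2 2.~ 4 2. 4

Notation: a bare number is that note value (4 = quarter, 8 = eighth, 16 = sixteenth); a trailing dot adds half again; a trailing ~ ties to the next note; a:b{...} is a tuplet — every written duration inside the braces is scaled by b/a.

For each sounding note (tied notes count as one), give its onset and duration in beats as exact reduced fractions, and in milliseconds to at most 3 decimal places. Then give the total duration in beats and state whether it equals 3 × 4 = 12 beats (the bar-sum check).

1) 0.0ms=0b +1111.111ms=2b
2) 1111.111ms=2b +1111.111ms=2b
3) 2222.222ms=4b +2222.222ms=4b
4) 4444.444ms=8b +1666.667ms=3b
5) 6111.111ms=11b +555.556ms=1b
Σ=12b of 12 (108bpm 4/4) — PASS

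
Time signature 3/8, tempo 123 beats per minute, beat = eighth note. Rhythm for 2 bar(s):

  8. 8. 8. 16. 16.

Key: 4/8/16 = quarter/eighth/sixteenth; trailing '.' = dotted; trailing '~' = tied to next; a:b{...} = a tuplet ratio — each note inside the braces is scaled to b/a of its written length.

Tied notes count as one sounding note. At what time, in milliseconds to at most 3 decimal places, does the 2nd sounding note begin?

1. 0.0ms @ 0 + 731.707ms (3/2)
2. 731.707ms @ 3/2 + 731.707ms (3/2)
3. 1463.415ms @ 3 + 731.707ms (3/2)
4. 2195.122ms @ 9/2 + 365.854ms (3/4)
5. 2560.976ms @ 21/4 + 365.854ms (3/4)

note 2 onset = 3/2b = 731.707ms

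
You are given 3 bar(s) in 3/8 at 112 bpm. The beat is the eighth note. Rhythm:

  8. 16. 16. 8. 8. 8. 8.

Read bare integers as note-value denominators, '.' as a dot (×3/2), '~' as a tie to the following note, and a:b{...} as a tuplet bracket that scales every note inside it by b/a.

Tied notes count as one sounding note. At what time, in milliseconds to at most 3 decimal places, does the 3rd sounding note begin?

note 3 onset = 9/4b = 1205.357ms

1. 0.0ms @ 0 + 803.571ms (3/2)
2. 803.571ms @ 3/2 + 401.786ms (3/4)
3. 1205.357ms @ 9/4 + 401.786ms (3/4)
4. 1607.143ms @ 3 + 803.571ms (3/2)
5. 2410.714ms @ 9/2 + 803.571ms (3/2)
6. 3214.286ms @ 6 + 803.571ms (3/2)
7. 4017.857ms @ 15/2 + 803.571ms (3/2)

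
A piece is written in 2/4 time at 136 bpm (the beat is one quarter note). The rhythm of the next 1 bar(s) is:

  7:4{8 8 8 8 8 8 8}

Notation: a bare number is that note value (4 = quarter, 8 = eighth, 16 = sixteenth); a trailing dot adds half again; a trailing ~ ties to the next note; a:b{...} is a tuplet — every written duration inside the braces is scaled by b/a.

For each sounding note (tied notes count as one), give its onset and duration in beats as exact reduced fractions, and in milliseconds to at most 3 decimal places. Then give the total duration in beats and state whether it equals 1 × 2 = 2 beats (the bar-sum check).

1) 0.0ms=0b +126.05ms=2/7b
2) 126.05ms=2/7b +126.05ms=2/7b
3) 252.101ms=4/7b +126.05ms=2/7b
4) 378.151ms=6/7b +126.05ms=2/7b
5) 504.202ms=8/7b +126.05ms=2/7b
6) 630.252ms=10/7b +126.05ms=2/7b
7) 756.303ms=12/7b +126.05ms=2/7b
Σ=2b of 2 (136bpm 2/4) — PASS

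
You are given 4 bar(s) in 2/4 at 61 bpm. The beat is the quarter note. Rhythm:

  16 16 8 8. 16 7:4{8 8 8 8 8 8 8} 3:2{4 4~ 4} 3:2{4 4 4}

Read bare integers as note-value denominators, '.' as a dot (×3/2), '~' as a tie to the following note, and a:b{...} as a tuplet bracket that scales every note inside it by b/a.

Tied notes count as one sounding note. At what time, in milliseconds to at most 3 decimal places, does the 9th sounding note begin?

note 9 onset = 20/7b = 2810.304ms

1. 0.0ms @ 0 + 245.902ms (1/4)
2. 245.902ms @ 1/4 + 245.902ms (1/4)
3. 491.803ms @ 1/2 + 491.803ms (1/2)
4. 983.607ms @ 1 + 737.705ms (3/4)
5. 1721.311ms @ 7/4 + 245.902ms (1/4)
6. 1967.213ms @ 2 + 281.03ms (2/7)
7. 2248.244ms @ 16/7 + 281.03ms (2/7)
8. 2529.274ms @ 18/7 + 281.03ms (2/7)
9. 2810.304ms @ 20/7 + 281.03ms (2/7)
10. 3091.335ms @ 22/7 + 281.03ms (2/7)
11. 3372.365ms @ 24/7 + 281.03ms (2/7)
12. 3653.396ms @ 26/7 + 281.03ms (2/7)
13. 3934.426ms @ 4 + 655.738ms (2/3)
14. 4590.164ms @ 14/3 + 1311.475ms (4/3)
15. 5901.639ms @ 6 + 655.738ms (2/3)
16. 6557.377ms @ 20/3 + 655.738ms (2/3)
17. 7213.115ms @ 22/3 + 655.738ms (2/3)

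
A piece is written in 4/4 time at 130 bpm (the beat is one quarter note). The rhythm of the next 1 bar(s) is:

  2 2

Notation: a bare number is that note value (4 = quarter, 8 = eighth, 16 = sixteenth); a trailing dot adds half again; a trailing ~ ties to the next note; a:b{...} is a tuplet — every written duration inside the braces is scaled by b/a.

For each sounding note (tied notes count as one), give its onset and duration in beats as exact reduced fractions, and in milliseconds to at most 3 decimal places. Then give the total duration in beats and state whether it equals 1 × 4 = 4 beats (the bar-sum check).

1) 0.0ms=0b +923.077ms=2b
2) 923.077ms=2b +923.077ms=2b
Σ=4b of 4 (130bpm 4/4) — PASS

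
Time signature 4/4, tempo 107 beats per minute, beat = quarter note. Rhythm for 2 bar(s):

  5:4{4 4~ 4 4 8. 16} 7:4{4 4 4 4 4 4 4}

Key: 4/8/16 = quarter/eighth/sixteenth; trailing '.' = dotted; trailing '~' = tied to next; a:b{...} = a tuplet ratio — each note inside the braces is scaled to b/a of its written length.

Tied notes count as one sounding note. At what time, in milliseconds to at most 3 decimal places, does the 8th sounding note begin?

note 8 onset = 36/7b = 2883.845ms

1. 0.0ms @ 0 + 448.598ms (4/5)
2. 448.598ms @ 4/5 + 897.196ms (8/5)
3. 1345.794ms @ 12/5 + 448.598ms (4/5)
4. 1794.393ms @ 16/5 + 336.449ms (3/5)
5. 2130.841ms @ 19/5 + 112.15ms (1/5)
6. 2242.991ms @ 4 + 320.427ms (4/7)
7. 2563.418ms @ 32/7 + 320.427ms (4/7)
8. 2883.845ms @ 36/7 + 320.427ms (4/7)
9. 3204.272ms @ 40/7 + 320.427ms (4/7)
10. 3524.7ms @ 44/7 + 320.427ms (4/7)
11. 3845.127ms @ 48/7 + 320.427ms (4/7)
12. 4165.554ms @ 52/7 + 320.427ms (4/7)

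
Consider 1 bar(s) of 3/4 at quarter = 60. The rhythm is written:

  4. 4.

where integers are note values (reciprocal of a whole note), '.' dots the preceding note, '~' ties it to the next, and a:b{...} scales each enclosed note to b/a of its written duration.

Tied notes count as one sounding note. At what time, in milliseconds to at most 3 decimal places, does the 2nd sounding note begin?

1. 0.0ms @ 0 + 1500.0ms (3/2)
2. 1500.0ms @ 3/2 + 1500.0ms (3/2)

note 2 onset = 3/2b = 1500.0ms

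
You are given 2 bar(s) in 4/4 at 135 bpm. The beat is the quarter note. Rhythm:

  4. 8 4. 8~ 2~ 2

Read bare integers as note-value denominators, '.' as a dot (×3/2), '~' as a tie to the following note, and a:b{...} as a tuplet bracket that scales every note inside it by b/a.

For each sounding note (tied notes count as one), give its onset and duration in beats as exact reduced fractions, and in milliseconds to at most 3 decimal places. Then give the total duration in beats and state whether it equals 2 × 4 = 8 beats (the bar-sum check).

1) 0.0ms=0b +666.667ms=3/2b
2) 666.667ms=3/2b +222.222ms=1/2b
3) 888.889ms=2b +666.667ms=3/2b
4) 1555.556ms=7/2b +2000.0ms=9/2b
Σ=8b of 8 (135bpm 4/4) — PASS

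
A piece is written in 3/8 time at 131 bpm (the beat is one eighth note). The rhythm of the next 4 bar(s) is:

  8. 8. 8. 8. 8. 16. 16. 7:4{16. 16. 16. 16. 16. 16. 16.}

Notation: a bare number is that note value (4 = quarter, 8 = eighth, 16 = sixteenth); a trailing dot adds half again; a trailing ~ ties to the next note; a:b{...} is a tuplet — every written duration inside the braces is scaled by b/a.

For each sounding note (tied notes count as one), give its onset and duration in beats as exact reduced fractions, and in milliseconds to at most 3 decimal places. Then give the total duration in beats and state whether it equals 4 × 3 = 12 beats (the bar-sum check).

1) 0.0ms=0b +687.023ms=3/2b
2) 687.023ms=3/2b +687.023ms=3/2b
3) 1374.046ms=3b +687.023ms=3/2b
4) 2061.069ms=9/2b +687.023ms=3/2b
5) 2748.092ms=6b +687.023ms=3/2b
6) 3435.115ms=15/2b +343.511ms=3/4b
7) 3778.626ms=33/4b +343.511ms=3/4b
8) 4122.137ms=9b +196.292ms=3/7b
9) 4318.43ms=66/7b +196.292ms=3/7b
10) 4514.722ms=69/7b +196.292ms=3/7b
11) 4711.014ms=72/7b +196.292ms=3/7b
12) 4907.306ms=75/7b +196.292ms=3/7b
13) 5103.599ms=78/7b +196.292ms=3/7b
14) 5299.891ms=81/7b +196.292ms=3/7b
Σ=12b of 12 (131bpm 3/8) — PASS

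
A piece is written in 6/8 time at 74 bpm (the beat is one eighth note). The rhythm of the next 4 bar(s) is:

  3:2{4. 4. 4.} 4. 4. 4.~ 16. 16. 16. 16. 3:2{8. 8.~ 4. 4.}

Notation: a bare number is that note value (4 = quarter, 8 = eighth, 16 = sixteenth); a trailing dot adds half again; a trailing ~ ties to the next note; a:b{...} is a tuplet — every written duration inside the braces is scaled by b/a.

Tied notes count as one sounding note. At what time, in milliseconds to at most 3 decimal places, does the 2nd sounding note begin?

note 2 onset = 2b = 1621.622ms

1. 0.0ms @ 0 + 1621.622ms (2)
2. 1621.622ms @ 2 + 1621.622ms (2)
3. 3243.243ms @ 4 + 1621.622ms (2)
4. 4864.865ms @ 6 + 2432.432ms (3)
5. 7297.297ms @ 9 + 2432.432ms (3)
6. 9729.73ms @ 12 + 3040.541ms (15/4)
7. 12770.27ms @ 63/4 + 608.108ms (3/4)
8. 13378.378ms @ 33/2 + 608.108ms (3/4)
9. 13986.486ms @ 69/4 + 608.108ms (3/4)
10. 14594.595ms @ 18 + 810.811ms (1)
11. 15405.405ms @ 19 + 2432.432ms (3)
12. 17837.838ms @ 22 + 1621.622ms (2)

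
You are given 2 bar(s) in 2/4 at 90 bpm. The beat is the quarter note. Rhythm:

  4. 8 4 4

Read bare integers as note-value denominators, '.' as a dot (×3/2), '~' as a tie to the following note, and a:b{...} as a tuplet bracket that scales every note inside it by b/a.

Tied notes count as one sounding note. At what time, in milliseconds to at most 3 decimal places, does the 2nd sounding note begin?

1. 0.0ms @ 0 + 1000.0ms (3/2)
2. 1000.0ms @ 3/2 + 333.333ms (1/2)
3. 1333.333ms @ 2 + 666.667ms (1)
4. 2000.0ms @ 3 + 666.667ms (1)

note 2 onset = 3/2b = 1000.0ms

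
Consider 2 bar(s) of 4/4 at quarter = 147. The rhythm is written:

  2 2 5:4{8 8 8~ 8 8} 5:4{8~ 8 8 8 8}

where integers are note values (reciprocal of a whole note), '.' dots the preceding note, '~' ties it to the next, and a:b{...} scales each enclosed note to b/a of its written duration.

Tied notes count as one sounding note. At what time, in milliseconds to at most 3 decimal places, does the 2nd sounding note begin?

1. 0.0ms @ 0 + 816.327ms (2)
2. 816.327ms @ 2 + 816.327ms (2)
3. 1632.653ms @ 4 + 163.265ms (2/5)
4. 1795.918ms @ 22/5 + 163.265ms (2/5)
5. 1959.184ms @ 24/5 + 326.531ms (4/5)
6. 2285.714ms @ 28/5 + 163.265ms (2/5)
7. 2448.98ms @ 6 + 326.531ms (4/5)
8. 2775.51ms @ 34/5 + 163.265ms (2/5)
9. 2938.776ms @ 36/5 + 163.265ms (2/5)
10. 3102.041ms @ 38/5 + 163.265ms (2/5)

note 2 onset = 2b = 816.327ms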